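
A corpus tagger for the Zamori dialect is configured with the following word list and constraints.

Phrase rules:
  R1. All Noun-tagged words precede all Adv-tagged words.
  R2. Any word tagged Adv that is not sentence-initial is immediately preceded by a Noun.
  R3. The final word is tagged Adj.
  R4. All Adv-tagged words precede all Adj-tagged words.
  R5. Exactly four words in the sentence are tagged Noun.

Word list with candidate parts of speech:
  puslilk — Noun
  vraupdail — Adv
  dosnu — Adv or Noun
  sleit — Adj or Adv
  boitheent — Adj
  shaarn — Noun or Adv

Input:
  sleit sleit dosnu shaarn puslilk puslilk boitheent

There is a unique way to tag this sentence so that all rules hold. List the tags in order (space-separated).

Adj Adj Noun Noun Noun Noun Adj

Candidates per position — 1:sleit {Adj,Adv}; 2:sleit {Adj,Adv}; 3:dosnu {Adv,Noun}; 4:shaarn {Noun,Adv}; 5:puslilk {Noun}; 6:puslilk {Noun}; 7:boitheent {Adj}.
Position 1: tagging it Adv would leave rule 1 unsatisfiable, so it must be Adj.
Position 2: tagging it Adv would leave rule 1 unsatisfiable, so it must be Adj.
Position 3: tagging it Adv would leave rule 1 unsatisfiable, so it must be Noun.
Position 4: tagging it Adv would leave rule 1 unsatisfiable, so it must be Noun.
So the tagging must be: Adj Adj Noun Noun Noun Noun Adj.
Checking: rule 1 satisfied; rule 2 satisfied; rule 3 satisfied; rule 4 satisfied; rule 5 satisfied.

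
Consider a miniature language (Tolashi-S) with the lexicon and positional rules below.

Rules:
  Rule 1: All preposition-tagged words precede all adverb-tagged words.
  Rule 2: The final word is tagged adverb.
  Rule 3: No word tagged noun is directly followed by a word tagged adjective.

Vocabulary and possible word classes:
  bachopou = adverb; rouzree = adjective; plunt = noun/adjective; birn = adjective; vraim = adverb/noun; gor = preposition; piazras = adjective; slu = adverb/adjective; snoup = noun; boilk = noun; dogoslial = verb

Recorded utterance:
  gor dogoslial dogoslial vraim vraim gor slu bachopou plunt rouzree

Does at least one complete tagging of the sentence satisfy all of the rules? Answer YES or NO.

NO

Candidates per position — 1:gor {preposition}; 2:dogoslial {verb}; 3:dogoslial {verb}; 4:vraim {adverb,noun}; 5:vraim {adverb,noun}; 6:gor {preposition}; 7:slu {adverb,adjective}; 8:bachopou {adverb}; 9:plunt {noun,adjective}; 10:rouzree {adjective}.
Rule 2 cannot be satisfied by any choice of tags from the lexicon.
So there is no consistent tagging.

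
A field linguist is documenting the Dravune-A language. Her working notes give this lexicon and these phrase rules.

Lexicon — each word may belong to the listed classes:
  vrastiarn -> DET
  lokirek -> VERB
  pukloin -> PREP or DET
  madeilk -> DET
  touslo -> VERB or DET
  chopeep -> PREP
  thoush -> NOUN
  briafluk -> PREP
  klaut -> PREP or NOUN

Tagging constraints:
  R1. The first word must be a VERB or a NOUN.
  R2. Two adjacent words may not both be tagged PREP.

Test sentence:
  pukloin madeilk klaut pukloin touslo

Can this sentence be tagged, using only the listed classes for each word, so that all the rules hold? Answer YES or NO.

Candidates per position — 1:pukloin {PREP,DET}; 2:madeilk {DET}; 3:klaut {PREP,NOUN}; 4:pukloin {PREP,DET}; 5:touslo {VERB,DET}.
Rule 1 cannot be satisfied by any choice of tags from the lexicon.
So there is no consistent tagging.

NO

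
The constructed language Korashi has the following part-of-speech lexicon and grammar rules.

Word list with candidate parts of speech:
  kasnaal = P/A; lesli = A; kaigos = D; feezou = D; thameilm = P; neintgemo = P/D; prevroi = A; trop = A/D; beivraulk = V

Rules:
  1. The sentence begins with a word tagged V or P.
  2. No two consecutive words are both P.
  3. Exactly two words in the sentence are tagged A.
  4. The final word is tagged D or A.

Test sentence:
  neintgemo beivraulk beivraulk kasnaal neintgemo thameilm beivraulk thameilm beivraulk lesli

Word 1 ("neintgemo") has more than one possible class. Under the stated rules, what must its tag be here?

P

Candidates per position — 1:neintgemo {P,D}; 2:beivraulk {V}; 3:beivraulk {V}; 4:kasnaal {P,A}; 5:neintgemo {P,D}; 6:thameilm {P}; 7:beivraulk {V}; 8:thameilm {P}; 9:beivraulk {V}; 10:lesli {A}.
Word 1 cannot be D — rule 1 would then fail for every completion. It is P.
Word 4 cannot be P — rule 3 would then fail for every completion. It is A.
Word 5 cannot be P — rule 2 would then fail for every completion. It is D.
So the tagging must be: P V V A D P V P V A.
Check: rule 1 holds; rule 2 holds; rule 3 holds; rule 4 holds.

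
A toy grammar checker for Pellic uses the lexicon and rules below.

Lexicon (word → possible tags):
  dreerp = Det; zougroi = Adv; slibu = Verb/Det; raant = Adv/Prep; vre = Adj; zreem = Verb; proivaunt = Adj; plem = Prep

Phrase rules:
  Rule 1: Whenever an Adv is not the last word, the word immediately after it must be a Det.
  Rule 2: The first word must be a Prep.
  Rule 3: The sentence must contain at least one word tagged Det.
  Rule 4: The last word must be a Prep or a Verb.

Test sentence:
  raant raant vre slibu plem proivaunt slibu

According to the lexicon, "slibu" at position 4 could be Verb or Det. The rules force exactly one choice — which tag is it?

Det

Candidates per position — 1:raant {Adv,Prep}; 2:raant {Adv,Prep}; 3:vre {Adj}; 4:slibu {Verb,Det}; 5:plem {Prep}; 6:proivaunt {Adj}; 7:slibu {Verb,Det}.
Position 1: tagging it Adv would leave rule 1 unsatisfiable, so it must be Prep.
Position 2: tagging it Adv would leave rule 1 unsatisfiable, so it must be Prep.
Position 7: tagging it Det would leave rule 4 unsatisfiable, so it must be Verb.
Position 4: tagging it Verb would leave rule 3 unsatisfiable, so it must be Det.
So the tagging must be: Prep Prep Adj Det Prep Adj Verb.
Verifying each rule — rule 1 ok; rule 2 ok; rule 3 ok; rule 4 ok.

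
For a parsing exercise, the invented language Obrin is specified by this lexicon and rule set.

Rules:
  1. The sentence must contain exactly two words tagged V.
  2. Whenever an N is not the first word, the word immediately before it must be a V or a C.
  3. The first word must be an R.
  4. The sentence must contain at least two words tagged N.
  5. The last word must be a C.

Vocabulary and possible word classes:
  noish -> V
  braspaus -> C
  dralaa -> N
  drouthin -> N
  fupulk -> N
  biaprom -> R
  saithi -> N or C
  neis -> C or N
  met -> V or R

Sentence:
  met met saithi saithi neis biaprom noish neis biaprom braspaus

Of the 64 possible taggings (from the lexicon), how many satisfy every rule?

Candidates per position — 1:met {V,R}; 2:met {V,R}; 3:saithi {N,C}; 4:saithi {N,C}; 5:neis {C,N}; 6:biaprom {R}; 7:noish {V}; 8:neis {C,N}; 9:biaprom {R}; 10:braspaus {C}.
There are 64 candidate sequences in total.
The sequences that satisfy every rule: R V N C C R V N R C; R V N C N R V C R C; R V N C N R V N R C; R V C N C R V N R C; R V C C N R V N R C.
Count = 5.

5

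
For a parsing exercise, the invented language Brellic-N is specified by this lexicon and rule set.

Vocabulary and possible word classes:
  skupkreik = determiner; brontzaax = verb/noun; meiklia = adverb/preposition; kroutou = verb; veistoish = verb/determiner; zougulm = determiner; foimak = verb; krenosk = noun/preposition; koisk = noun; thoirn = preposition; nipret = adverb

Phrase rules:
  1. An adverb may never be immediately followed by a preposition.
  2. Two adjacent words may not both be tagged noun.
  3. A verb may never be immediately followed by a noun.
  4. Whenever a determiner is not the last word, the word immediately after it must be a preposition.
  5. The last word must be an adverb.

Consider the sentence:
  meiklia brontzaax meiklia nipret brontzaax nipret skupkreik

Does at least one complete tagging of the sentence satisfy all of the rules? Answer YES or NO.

Candidates per position — 1:meiklia {adverb,preposition}; 2:brontzaax {verb,noun}; 3:meiklia {adverb,preposition}; 4:nipret {adverb}; 5:brontzaax {verb,noun}; 6:nipret {adverb}; 7:skupkreik {determiner}.
Rule 5 cannot be satisfied by any choice of tags from the lexicon.
So there is no consistent tagging.

NO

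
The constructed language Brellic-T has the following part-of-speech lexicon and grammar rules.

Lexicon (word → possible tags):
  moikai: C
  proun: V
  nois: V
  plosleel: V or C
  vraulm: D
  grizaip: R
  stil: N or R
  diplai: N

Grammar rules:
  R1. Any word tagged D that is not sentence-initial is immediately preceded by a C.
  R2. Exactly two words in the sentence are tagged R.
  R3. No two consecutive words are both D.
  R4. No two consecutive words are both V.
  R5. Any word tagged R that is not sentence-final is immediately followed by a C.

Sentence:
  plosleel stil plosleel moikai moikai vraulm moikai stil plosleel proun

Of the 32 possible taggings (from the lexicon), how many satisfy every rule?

2

Candidates per position — 1:plosleel {V,C}; 2:stil {N,R}; 3:plosleel {V,C}; 4:moikai {C}; 5:moikai {C}; 6:vraulm {D}; 7:moikai {C}; 8:stil {N,R}; 9:plosleel {V,C}; 10:proun {V}.
There are 32 candidate sequences in total.
The sequences that satisfy every rule: V R C C C D C R C V; C R C C C D C R C V.
Count = 2.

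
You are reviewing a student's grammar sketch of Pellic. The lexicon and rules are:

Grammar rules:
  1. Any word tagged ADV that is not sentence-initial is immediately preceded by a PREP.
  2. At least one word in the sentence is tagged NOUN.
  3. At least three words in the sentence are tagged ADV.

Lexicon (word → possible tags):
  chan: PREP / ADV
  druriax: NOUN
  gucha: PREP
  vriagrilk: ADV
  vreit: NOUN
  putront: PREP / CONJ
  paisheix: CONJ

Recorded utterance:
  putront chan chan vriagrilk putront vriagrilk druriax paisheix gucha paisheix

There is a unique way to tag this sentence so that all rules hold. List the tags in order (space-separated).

Candidates per position — 1:putront {PREP,CONJ}; 2:chan {PREP,ADV}; 3:chan {PREP,ADV}; 4:vriagrilk {ADV}; 5:putront {PREP,CONJ}; 6:vriagrilk {ADV}; 7:druriax {NOUN}; 8:paisheix {CONJ}; 9:gucha {PREP}; 10:paisheix {CONJ}.
Position 3: tagging it ADV would leave rule 1 unsatisfiable, so it must be PREP.
Position 5: tagging it CONJ would leave rule 1 unsatisfiable, so it must be PREP.
Position 2: tagging it PREP would leave rule 3 unsatisfiable, so it must be ADV.
Position 1: tagging it CONJ would leave rule 1 unsatisfiable, so it must be PREP.
So the tagging must be: PREP ADV PREP ADV PREP ADV NOUN CONJ PREP CONJ.
Verifying each rule — rule 1 ✓; rule 2 ✓; rule 3 ✓.

PREP ADV PREP ADV PREP ADV NOUN CONJ PREP CONJ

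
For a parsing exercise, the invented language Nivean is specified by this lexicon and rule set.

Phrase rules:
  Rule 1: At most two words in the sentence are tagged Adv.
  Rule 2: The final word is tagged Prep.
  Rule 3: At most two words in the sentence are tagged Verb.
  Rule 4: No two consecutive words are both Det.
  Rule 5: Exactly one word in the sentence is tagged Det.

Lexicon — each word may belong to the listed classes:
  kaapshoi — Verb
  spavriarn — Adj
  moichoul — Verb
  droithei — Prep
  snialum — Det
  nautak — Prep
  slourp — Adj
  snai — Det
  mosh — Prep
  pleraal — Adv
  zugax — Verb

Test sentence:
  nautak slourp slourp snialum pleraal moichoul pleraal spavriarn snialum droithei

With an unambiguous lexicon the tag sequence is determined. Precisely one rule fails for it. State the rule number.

Fixed tagging: Prep Adj Adj Det Adv Verb Adv Adj Det Prep.
Checking each rule: R1 ok, R2 ok, R3 ok, R4 ok, R5 fails.
Only rule 5 fails.

5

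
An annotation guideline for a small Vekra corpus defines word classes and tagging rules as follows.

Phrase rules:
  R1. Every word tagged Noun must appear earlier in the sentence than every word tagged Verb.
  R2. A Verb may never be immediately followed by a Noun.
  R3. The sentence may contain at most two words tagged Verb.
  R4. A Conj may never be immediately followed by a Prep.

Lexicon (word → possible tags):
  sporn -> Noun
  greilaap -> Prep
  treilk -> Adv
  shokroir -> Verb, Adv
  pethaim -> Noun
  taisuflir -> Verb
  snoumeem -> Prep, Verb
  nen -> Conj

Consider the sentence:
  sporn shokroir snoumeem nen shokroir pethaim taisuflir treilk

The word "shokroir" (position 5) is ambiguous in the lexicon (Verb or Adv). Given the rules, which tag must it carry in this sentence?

Adv

Candidates per position — 1:sporn {Noun}; 2:shokroir {Verb,Adv}; 3:snoumeem {Prep,Verb}; 4:nen {Conj}; 5:shokroir {Verb,Adv}; 6:pethaim {Noun}; 7:taisuflir {Verb}; 8:treilk {Adv}.
At position 2, choosing Verb makes rule 1 impossible to satisfy; hence Adv.
At position 3, choosing Verb makes rule 1 impossible to satisfy; hence Prep.
At position 5, choosing Verb makes rule 1 impossible to satisfy; hence Adv.
That leaves exactly one tagging: Noun Adv Prep Conj Adv Noun Verb Adv.
Checking: rule 1 ok; rule 2 ok; rule 3 ok; rule 4 ok.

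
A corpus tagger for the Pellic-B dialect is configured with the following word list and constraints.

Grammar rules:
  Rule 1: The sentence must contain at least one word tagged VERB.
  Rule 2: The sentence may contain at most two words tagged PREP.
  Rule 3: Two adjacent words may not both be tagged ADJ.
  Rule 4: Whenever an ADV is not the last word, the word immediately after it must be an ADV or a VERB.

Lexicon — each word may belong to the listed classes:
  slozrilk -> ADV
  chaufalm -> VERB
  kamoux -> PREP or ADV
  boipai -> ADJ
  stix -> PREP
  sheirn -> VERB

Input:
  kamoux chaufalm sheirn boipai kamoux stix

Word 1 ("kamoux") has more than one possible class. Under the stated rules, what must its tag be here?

ADV

Candidates per position — 1:kamoux {PREP,ADV}; 2:chaufalm {VERB}; 3:sheirn {VERB}; 4:boipai {ADJ}; 5:kamoux {PREP,ADV}; 6:stix {PREP}.
Word 5 cannot be ADV — rule 4 would then fail for every completion. It is PREP.
Word 1 cannot be PREP — rule 2 would then fail for every completion. It is ADV.
The unique satisfying tagging is: ADV VERB VERB ADJ PREP PREP.
Check: rule 1 holds; rule 2 holds; rule 3 holds; rule 4 holds.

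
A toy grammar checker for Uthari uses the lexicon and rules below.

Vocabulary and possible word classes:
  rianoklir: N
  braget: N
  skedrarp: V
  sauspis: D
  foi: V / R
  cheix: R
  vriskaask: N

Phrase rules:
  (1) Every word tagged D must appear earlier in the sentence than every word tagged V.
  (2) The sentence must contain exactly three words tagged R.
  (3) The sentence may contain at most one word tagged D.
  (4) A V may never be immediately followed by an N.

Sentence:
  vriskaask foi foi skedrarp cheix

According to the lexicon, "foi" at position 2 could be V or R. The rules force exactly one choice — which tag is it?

R

Candidates per position — 1:vriskaask {N}; 2:foi {V,R}; 3:foi {V,R}; 4:skedrarp {V}; 5:cheix {R}.
If word 2 were V, no tagging could satisfy rule 2; so word 2 is R.
If word 3 were V, no tagging could satisfy rule 2; so word 3 is R.
The unique satisfying tagging is: N R R V R.
Checking: rule 1 ✓; rule 2 ✓; rule 3 ✓; rule 4 ✓.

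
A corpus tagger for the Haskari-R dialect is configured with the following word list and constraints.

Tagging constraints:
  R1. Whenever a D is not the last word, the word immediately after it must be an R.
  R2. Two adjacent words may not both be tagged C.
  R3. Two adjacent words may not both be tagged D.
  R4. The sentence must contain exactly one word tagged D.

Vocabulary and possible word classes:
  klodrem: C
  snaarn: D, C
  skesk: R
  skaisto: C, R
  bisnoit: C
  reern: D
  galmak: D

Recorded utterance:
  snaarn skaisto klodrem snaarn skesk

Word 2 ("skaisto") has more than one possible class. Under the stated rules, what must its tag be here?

Candidates per position — 1:snaarn {D,C}; 2:skaisto {C,R}; 3:klodrem {C}; 4:snaarn {D,C}; 5:skesk {R}.
Word 2 cannot be C — rule 2 would then fail for every completion. It is R.
Word 4 cannot be C — rule 2 would then fail for every completion. It is D.
Word 1 cannot be D — rule 4 would then fail for every completion. It is C.
So the tagging must be: C R C D R.
Rule-by-rule: rule 1 ok; rule 2 ok; rule 3 ok; rule 4 ok.

R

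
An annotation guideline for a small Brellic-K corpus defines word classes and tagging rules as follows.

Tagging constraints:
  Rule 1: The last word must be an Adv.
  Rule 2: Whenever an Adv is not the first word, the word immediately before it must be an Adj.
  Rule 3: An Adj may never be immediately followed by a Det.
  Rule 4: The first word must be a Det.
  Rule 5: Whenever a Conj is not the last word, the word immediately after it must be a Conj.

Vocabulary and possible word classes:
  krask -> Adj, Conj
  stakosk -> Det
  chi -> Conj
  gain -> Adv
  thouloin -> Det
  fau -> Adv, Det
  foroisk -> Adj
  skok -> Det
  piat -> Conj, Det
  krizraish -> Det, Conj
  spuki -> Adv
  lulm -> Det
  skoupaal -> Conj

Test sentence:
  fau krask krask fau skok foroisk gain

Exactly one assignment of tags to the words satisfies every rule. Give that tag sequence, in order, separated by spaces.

Det Adj Adj Adv Det Adj Adv

Candidates per position — 1:fau {Adv,Det}; 2:krask {Adj,Conj}; 3:krask {Adj,Conj}; 4:fau {Adv,Det}; 5:skok {Det}; 6:foroisk {Adj}; 7:gain {Adv}.
At position 1, choosing Adv makes rule 4 impossible to satisfy; hence Det.
At position 2, choosing Conj makes rule 5 impossible to satisfy; hence Adj.
At position 3, choosing Conj makes rule 5 impossible to satisfy; hence Adj.
At position 4, choosing Det makes rule 3 impossible to satisfy; hence Adv.
That leaves exactly one tagging: Det Adj Adj Adv Det Adj Adv.
Rule-by-rule: rule 1 holds; rule 2 holds; rule 3 holds; rule 4 holds; rule 5 holds.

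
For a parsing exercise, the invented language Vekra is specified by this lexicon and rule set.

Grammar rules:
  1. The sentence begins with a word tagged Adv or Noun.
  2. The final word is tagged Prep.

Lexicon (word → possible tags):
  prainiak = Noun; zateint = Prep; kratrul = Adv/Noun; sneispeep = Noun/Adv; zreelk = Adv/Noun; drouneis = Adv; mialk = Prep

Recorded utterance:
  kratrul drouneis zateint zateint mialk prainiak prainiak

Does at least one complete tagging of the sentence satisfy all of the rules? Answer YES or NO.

NO

Candidates per position — 1:kratrul {Adv,Noun}; 2:drouneis {Adv}; 3:zateint {Prep}; 4:zateint {Prep}; 5:mialk {Prep}; 6:prainiak {Noun}; 7:prainiak {Noun}.
Rule 2 cannot be satisfied by any choice of tags from the lexicon.
So there is no consistent tagging.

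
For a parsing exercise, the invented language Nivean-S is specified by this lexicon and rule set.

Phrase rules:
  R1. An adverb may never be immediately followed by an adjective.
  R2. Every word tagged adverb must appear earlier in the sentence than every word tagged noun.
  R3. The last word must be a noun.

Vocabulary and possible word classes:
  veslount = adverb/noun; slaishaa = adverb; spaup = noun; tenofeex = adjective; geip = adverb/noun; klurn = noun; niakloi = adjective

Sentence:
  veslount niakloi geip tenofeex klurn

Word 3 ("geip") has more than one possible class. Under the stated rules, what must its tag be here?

Candidates per position — 1:veslount {adverb,noun}; 2:niakloi {adjective}; 3:geip {adverb,noun}; 4:tenofeex {adjective}; 5:klurn {noun}.
Position 1: tagging it adverb would leave rule 1 unsatisfiable, so it must be noun.
Position 3: tagging it adverb would leave rule 1 unsatisfiable, so it must be noun.
That leaves exactly one tagging: noun adjective noun adjective noun.
Rule-by-rule: rule 1 holds; rule 2 holds; rule 3 holds.

noun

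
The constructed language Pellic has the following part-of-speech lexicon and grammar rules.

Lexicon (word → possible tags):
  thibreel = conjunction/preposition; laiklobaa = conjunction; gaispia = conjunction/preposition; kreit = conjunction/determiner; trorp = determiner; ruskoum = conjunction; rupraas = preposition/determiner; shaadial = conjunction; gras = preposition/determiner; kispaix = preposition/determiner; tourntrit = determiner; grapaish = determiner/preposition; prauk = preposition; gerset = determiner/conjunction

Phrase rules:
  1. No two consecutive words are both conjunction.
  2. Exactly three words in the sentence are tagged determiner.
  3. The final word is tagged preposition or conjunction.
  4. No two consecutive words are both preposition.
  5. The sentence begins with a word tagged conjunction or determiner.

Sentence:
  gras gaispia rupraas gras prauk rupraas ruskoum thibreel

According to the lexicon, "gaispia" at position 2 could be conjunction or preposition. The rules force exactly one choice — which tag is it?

Candidates per position — 1:gras {preposition,determiner}; 2:gaispia {conjunction,preposition}; 3:rupraas {preposition,determiner}; 4:gras {preposition,determiner}; 5:prauk {preposition}; 6:rupraas {preposition,determiner}; 7:ruskoum {conjunction}; 8:thibreel {conjunction,preposition}.
Position 1: preposition is ruled out by rule 5; that leaves determiner.
Position 4: preposition is ruled out by rule 4; that leaves determiner.
Position 6: preposition is ruled out by rule 4; that leaves determiner.
Position 8: conjunction is ruled out by rule 1; that leaves preposition.
Position 3: determiner is ruled out by rule 2; that leaves preposition.
Position 2: preposition is ruled out by rule 4; that leaves conjunction.
That leaves exactly one tagging: determiner conjunction preposition determiner preposition determiner conjunction preposition.
Check: rule 1 ok; rule 2 ok; rule 3 ok; rule 4 ok; rule 5 ok.

conjunction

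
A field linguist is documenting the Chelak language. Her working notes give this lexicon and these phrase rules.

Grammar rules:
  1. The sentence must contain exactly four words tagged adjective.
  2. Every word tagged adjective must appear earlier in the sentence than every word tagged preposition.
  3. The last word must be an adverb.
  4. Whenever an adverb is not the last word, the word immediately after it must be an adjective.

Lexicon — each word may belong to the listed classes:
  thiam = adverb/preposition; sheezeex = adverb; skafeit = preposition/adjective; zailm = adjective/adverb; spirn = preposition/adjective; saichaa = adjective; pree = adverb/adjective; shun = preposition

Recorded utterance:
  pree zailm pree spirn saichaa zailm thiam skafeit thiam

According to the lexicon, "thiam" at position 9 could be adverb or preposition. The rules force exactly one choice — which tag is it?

Candidates per position — 1:pree {adverb,adjective}; 2:zailm {adjective,adverb}; 3:pree {adverb,adjective}; 4:spirn {preposition,adjective}; 5:saichaa {adjective}; 6:zailm {adjective,adverb}; 7:thiam {adverb,preposition}; 8:skafeit {preposition,adjective}; 9:thiam {adverb,preposition}.
Position 4: preposition is ruled out by rule 2; that leaves adjective.
Position 6: adverb is ruled out by rule 4; that leaves adjective.
Position 9: preposition is ruled out by rule 3; that leaves adverb.
The remaining ambiguous positions (1, 2, 3, 7, 8) are resolved jointly — only one combination satisfies every rule.
So the tagging must be: adverb adjective adverb adjective adjective adjective preposition preposition adverb.
Checking: rule 1 ✓; rule 2 ✓; rule 3 ✓; rule 4 ✓.

adverb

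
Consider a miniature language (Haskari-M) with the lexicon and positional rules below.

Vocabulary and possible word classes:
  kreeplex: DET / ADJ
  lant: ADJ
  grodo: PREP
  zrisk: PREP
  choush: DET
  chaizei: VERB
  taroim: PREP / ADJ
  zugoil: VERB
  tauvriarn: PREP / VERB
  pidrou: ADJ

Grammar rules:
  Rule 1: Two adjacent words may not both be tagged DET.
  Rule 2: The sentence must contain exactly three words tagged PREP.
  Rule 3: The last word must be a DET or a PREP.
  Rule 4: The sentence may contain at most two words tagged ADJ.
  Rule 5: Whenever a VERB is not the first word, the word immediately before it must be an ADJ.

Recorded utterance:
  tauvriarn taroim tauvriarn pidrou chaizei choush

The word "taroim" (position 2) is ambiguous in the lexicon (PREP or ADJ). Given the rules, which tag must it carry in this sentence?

Candidates per position — 1:tauvriarn {PREP,VERB}; 2:taroim {PREP,ADJ}; 3:tauvriarn {PREP,VERB}; 4:pidrou {ADJ}; 5:chaizei {VERB}; 6:choush {DET}.
At position 1, choosing VERB makes rule 2 impossible to satisfy; hence PREP.
At position 2, choosing ADJ makes rule 2 impossible to satisfy; hence PREP.
At position 3, choosing VERB makes rule 2 impossible to satisfy; hence PREP.
That leaves exactly one tagging: PREP PREP PREP ADJ VERB DET.
Check: rule 1 ok; rule 2 ok; rule 3 ok; rule 4 ok; rule 5 ok.

PREP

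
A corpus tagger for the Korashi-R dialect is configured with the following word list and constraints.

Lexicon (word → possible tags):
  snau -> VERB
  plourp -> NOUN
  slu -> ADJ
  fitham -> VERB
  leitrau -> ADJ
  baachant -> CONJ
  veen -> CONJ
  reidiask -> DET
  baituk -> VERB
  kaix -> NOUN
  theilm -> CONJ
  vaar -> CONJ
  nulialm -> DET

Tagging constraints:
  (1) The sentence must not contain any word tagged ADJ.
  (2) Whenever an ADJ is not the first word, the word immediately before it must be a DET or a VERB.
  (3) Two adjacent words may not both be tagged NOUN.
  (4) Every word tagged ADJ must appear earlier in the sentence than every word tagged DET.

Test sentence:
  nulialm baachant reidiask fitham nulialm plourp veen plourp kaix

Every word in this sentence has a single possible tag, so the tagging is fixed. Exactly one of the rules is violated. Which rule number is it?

Fixed tagging: DET CONJ DET VERB DET NOUN CONJ NOUN NOUN.
Applying the rules: R1 ✓, R2 ✓, R3 ✗, R4 ✓.
Only rule 3 fails.

3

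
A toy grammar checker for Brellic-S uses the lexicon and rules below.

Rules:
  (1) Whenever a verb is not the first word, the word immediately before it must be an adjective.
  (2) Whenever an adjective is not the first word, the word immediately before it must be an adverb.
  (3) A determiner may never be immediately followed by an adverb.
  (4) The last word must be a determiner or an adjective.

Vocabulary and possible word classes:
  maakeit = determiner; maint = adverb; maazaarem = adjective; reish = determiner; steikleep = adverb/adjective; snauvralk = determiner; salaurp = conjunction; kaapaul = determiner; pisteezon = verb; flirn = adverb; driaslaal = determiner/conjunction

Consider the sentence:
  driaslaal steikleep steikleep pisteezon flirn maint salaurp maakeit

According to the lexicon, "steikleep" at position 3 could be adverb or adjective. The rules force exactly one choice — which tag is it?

adjective

Candidates per position — 1:driaslaal {determiner,conjunction}; 2:steikleep {adverb,adjective}; 3:steikleep {adverb,adjective}; 4:pisteezon {verb}; 5:flirn {adverb}; 6:maint {adverb}; 7:salaurp {conjunction}; 8:maakeit {determiner}.
Position 2: tagging it adjective would leave rule 2 unsatisfiable, so it must be adverb.
Position 3: tagging it adverb would leave rule 1 unsatisfiable, so it must be adjective.
Position 1: tagging it determiner would leave rule 3 unsatisfiable, so it must be conjunction.
That leaves exactly one tagging: conjunction adverb adjective verb adverb adverb conjunction determiner.
Check: rule 1 satisfied; rule 2 satisfied; rule 3 satisfied; rule 4 satisfied.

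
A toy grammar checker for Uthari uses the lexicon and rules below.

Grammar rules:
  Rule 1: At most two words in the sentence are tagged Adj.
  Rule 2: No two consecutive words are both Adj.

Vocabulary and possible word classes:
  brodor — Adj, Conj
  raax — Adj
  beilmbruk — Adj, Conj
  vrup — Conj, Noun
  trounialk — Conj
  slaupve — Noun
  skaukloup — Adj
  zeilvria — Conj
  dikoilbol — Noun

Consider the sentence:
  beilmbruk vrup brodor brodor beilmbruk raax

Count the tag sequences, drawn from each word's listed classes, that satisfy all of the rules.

8

Candidates per position — 1:beilmbruk {Adj,Conj}; 2:vrup {Conj,Noun}; 3:brodor {Adj,Conj}; 4:brodor {Adj,Conj}; 5:beilmbruk {Adj,Conj}; 6:raax {Adj}.
There are 32 candidate sequences in total.
Checking each against the rules leaves 8 sequences.
Count = 8.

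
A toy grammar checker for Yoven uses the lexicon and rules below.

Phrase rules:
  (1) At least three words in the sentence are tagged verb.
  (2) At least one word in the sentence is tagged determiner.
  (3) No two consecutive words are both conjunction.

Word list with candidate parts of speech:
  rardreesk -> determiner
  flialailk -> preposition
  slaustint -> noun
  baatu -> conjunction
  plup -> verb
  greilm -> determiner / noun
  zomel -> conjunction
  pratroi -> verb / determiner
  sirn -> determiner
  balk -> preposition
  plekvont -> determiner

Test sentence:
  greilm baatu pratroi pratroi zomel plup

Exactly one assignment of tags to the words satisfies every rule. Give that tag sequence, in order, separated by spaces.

Candidates per position — 1:greilm {determiner,noun}; 2:baatu {conjunction}; 3:pratroi {verb,determiner}; 4:pratroi {verb,determiner}; 5:zomel {conjunction}; 6:plup {verb}.
Word 3 cannot be determiner — rule 1 would then fail for every completion. It is verb.
Word 4 cannot be determiner — rule 1 would then fail for every completion. It is verb.
Word 1 cannot be noun — rule 2 would then fail for every completion. It is determiner.
The unique satisfying tagging is: determiner conjunction verb verb conjunction verb.
Checking: rule 1 satisfied; rule 2 satisfied; rule 3 satisfied.

determiner conjunction verb verb conjunction verb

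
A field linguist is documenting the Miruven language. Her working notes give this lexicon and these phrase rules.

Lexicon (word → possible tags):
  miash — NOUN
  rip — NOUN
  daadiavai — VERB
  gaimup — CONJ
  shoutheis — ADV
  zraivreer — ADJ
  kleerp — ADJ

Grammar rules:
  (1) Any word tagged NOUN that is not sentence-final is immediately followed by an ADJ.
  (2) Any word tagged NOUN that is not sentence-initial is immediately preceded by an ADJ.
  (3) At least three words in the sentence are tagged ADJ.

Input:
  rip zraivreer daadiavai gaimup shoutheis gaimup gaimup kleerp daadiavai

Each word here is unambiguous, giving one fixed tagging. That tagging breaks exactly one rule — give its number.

Fixed tagging: NOUN ADJ VERB CONJ ADV CONJ CONJ ADJ VERB.
Checking each rule: R1 ✓, R2 ✓, R3 ✗.
Only rule 3 fails.

3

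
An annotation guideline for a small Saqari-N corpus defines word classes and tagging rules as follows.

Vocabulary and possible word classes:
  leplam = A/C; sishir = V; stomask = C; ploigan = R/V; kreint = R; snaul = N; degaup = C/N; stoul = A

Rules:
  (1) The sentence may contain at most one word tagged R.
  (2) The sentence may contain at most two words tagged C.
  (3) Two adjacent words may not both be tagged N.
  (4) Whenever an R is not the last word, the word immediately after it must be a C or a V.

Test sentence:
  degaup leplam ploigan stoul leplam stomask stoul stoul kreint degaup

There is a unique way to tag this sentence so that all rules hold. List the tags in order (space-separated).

Candidates per position — 1:degaup {C,N}; 2:leplam {A,C}; 3:ploigan {R,V}; 4:stoul {A}; 5:leplam {A,C}; 6:stomask {C}; 7:stoul {A}; 8:stoul {A}; 9:kreint {R}; 10:degaup {C,N}.
At position 3, choosing R makes rule 1 impossible to satisfy; hence V.
At position 10, choosing N makes rule 4 impossible to satisfy; hence C.
At position 1, choosing C makes rule 2 impossible to satisfy; hence N.
At position 2, choosing C makes rule 2 impossible to satisfy; hence A.
At position 5, choosing C makes rule 2 impossible to satisfy; hence A.
That leaves exactly one tagging: N A V A A C A A R C.
Verifying each rule — rule 1 ok; rule 2 ok; rule 3 ok; rule 4 ok.

N A V A A C A A R C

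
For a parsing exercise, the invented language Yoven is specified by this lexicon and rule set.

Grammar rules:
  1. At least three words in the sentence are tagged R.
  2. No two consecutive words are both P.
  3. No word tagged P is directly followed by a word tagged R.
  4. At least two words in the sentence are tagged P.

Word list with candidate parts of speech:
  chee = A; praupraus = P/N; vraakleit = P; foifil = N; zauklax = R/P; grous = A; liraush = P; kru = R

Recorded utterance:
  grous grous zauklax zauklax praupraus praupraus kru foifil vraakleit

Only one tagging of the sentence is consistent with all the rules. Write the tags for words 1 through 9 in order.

A A R R P N R N P

Candidates per position — 1:grous {A}; 2:grous {A}; 3:zauklax {R,P}; 4:zauklax {R,P}; 5:praupraus {P,N}; 6:praupraus {P,N}; 7:kru {R}; 8:foifil {N}; 9:vraakleit {P}.
Position 3: P is ruled out by rule 1; that leaves R.
Position 4: P is ruled out by rule 1; that leaves R.
Position 6: P is ruled out by rule 3; that leaves N.
Position 5: N is ruled out by rule 4; that leaves P.
So the tagging must be: A A R R P N R N P.
Rule-by-rule: rule 1 ok; rule 2 ok; rule 3 ok; rule 4 ok.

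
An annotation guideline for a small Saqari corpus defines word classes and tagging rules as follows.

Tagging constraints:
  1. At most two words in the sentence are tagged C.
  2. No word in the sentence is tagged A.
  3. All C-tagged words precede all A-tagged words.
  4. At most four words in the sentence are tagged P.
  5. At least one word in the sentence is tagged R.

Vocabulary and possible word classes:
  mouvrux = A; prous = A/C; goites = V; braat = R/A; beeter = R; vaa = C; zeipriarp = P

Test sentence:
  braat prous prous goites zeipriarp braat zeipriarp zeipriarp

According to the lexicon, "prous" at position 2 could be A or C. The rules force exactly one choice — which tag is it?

Candidates per position — 1:braat {R,A}; 2:prous {A,C}; 3:prous {A,C}; 4:goites {V}; 5:zeipriarp {P}; 6:braat {R,A}; 7:zeipriarp {P}; 8:zeipriarp {P}.
Position 1: A is ruled out by rule 2; that leaves R.
Position 2: A is ruled out by rule 2; that leaves C.
Position 3: A is ruled out by rule 2; that leaves C.
Position 6: A is ruled out by rule 2; that leaves R.
That leaves exactly one tagging: R C C V P R P P.
Rule-by-rule: rule 1 ✓; rule 2 ✓; rule 3 ✓; rule 4 ✓; rule 5 ✓.

C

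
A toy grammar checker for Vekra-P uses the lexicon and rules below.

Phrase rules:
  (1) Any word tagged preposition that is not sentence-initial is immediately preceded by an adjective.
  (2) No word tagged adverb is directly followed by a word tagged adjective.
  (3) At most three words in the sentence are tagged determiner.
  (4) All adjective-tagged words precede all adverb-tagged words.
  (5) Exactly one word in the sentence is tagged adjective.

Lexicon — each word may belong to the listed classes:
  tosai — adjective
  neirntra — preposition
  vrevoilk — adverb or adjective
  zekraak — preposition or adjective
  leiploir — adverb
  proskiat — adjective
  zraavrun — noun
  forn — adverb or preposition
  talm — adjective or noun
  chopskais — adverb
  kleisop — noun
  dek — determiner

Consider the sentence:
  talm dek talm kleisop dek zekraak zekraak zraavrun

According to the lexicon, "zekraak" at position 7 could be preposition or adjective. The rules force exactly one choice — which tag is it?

Candidates per position — 1:talm {adjective,noun}; 2:dek {determiner}; 3:talm {adjective,noun}; 4:kleisop {noun}; 5:dek {determiner}; 6:zekraak {preposition,adjective}; 7:zekraak {preposition,adjective}; 8:zraavrun {noun}.
If word 6 were preposition, no tagging could satisfy rule 1; so word 6 is adjective.
If word 7 were adjective, no tagging could satisfy rule 5; so word 7 is preposition.
If word 1 were adjective, no tagging could satisfy rule 5; so word 1 is noun.
If word 3 were adjective, no tagging could satisfy rule 5; so word 3 is noun.
The unique satisfying tagging is: noun determiner noun noun determiner adjective preposition noun.
Verifying each rule — rule 1 ok; rule 2 ok; rule 3 ok; rule 4 ok; rule 5 ok.

preposition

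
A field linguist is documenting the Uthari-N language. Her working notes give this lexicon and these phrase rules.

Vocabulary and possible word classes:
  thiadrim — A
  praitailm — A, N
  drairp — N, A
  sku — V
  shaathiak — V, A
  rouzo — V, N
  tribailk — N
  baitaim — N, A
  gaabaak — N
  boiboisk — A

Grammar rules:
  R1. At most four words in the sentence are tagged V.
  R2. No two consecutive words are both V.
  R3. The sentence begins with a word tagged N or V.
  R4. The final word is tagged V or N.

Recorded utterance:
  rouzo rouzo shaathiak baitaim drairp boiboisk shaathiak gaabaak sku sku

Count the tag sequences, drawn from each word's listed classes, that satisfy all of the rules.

Candidates per position — 1:rouzo {V,N}; 2:rouzo {V,N}; 3:shaathiak {V,A}; 4:baitaim {N,A}; 5:drairp {N,A}; 6:boiboisk {A}; 7:shaathiak {V,A}; 8:gaabaak {N}; 9:sku {V}; 10:sku {V}.
There are 64 candidate sequences in total.
Rule 2 cannot be satisfied by any choice of tags from the lexicon.
So there is no consistent tagging.
Count = 0.

0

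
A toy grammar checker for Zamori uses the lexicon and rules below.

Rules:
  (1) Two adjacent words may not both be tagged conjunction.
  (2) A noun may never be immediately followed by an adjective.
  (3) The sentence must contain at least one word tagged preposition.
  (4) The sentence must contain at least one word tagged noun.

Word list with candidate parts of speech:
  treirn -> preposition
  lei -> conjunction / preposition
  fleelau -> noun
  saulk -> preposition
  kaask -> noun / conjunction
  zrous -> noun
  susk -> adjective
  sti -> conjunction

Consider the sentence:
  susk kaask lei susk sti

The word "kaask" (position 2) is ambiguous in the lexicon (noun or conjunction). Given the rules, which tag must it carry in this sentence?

noun

Candidates per position — 1:susk {adjective}; 2:kaask {noun,conjunction}; 3:lei {conjunction,preposition}; 4:susk {adjective}; 5:sti {conjunction}.
Word 2 cannot be conjunction — rule 4 would then fail for every completion. It is noun.
Word 3 cannot be conjunction — rule 3 would then fail for every completion. It is preposition.
The only consistent sequence is: adjective noun preposition adjective conjunction.
Rule-by-rule: rule 1 satisfied; rule 2 satisfied; rule 3 satisfied; rule 4 satisfied.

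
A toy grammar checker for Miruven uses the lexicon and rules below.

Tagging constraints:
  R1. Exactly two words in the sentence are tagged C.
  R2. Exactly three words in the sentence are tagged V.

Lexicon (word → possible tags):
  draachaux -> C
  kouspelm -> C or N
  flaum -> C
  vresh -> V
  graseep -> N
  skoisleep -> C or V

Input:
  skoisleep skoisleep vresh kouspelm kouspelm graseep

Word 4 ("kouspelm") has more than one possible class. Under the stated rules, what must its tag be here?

Candidates per position — 1:skoisleep {C,V}; 2:skoisleep {C,V}; 3:vresh {V}; 4:kouspelm {C,N}; 5:kouspelm {C,N}; 6:graseep {N}.
Position 1: C is ruled out by rule 2; that leaves V.
Position 2: C is ruled out by rule 2; that leaves V.
Position 4: N is ruled out by rule 1; that leaves C.
Position 5: N is ruled out by rule 1; that leaves C.
That leaves exactly one tagging: V V V C C N.
Checking: rule 1 ok; rule 2 ok.

C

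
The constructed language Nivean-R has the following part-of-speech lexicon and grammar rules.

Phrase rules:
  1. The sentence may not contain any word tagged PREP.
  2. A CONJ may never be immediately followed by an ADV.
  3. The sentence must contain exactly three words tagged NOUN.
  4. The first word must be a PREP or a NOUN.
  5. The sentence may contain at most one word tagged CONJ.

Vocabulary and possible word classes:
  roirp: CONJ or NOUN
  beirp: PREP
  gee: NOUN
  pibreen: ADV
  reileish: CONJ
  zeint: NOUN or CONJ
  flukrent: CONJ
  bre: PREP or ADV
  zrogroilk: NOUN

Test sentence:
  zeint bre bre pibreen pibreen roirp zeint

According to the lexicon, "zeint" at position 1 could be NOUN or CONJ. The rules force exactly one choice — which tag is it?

NOUN

Candidates per position — 1:zeint {NOUN,CONJ}; 2:bre {PREP,ADV}; 3:bre {PREP,ADV}; 4:pibreen {ADV}; 5:pibreen {ADV}; 6:roirp {CONJ,NOUN}; 7:zeint {NOUN,CONJ}.
Position 1: tagging it CONJ would leave rule 3 unsatisfiable, so it must be NOUN.
Position 2: tagging it PREP would leave rule 1 unsatisfiable, so it must be ADV.
Position 3: tagging it PREP would leave rule 1 unsatisfiable, so it must be ADV.
Position 6: tagging it CONJ would leave rule 3 unsatisfiable, so it must be NOUN.
Position 7: tagging it CONJ would leave rule 3 unsatisfiable, so it must be NOUN.
The only consistent sequence is: NOUN ADV ADV ADV ADV NOUN NOUN.
Checking: rule 1 satisfied; rule 2 satisfied; rule 3 satisfied; rule 4 satisfied; rule 5 satisfied.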